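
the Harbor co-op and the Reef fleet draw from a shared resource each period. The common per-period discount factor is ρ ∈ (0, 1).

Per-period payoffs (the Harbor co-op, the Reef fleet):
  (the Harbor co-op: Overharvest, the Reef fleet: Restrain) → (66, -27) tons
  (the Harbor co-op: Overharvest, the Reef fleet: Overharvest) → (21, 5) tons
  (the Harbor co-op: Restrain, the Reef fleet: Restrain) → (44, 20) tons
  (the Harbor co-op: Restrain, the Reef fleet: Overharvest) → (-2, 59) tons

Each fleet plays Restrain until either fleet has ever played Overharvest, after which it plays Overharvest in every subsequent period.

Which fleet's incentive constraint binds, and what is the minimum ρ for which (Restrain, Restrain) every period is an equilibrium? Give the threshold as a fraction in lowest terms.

the Harbor co-op: cooperation gives 44 each period; deviation gives 66 once then 21 forever.
  44/(1−ρ) ≥ 66 + 21ρ/(1−ρ) ⇒ ρ ≥ 22/45.
the Reef fleet: cooperation gives 20 each period; deviation gives 59 once then 5 forever.
  ρ ≥ 39/54 = 13/18.
Both must hold, so the binding constraint is the Reef fleet's: ρ ≥ 13/18.

the Reef fleet; ρ ≥ 13/18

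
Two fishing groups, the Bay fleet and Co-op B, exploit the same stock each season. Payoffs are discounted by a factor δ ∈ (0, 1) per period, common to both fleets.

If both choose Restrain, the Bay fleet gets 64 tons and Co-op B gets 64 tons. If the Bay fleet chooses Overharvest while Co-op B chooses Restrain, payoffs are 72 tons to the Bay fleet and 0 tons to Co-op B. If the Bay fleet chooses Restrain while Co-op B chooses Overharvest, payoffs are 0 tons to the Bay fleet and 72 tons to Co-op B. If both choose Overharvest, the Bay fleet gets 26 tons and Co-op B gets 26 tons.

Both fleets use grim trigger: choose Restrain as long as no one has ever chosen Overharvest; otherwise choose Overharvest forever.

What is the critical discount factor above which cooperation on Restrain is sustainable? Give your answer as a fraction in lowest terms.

Cooperation forever yields 64 each period: 64/(1−δ).
Deviating yields 72 once, then 26 forever: 72 + 26δ/(1−δ).
No profitable deviation requires 64/(1−δ) ≥ 72 + 26δ/(1−δ).
Multiplying by (1−δ): 64 ≥ 72(1−δ) + 26δ = 72 − 46δ.
So 46δ ≥ 8, i.e. δ ≥ 8/46 = 4/23.

4/23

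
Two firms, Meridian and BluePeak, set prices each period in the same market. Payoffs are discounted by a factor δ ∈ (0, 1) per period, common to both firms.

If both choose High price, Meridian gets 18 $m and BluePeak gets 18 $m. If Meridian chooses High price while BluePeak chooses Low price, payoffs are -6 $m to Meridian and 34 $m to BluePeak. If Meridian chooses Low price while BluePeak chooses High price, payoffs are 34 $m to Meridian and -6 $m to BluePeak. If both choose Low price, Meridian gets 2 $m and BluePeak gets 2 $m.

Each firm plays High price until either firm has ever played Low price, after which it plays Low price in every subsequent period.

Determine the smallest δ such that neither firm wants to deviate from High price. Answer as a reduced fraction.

1/2

18/(1−δ) ≥ 34 + 2δ/(1−δ)
18 ≥ 34 − 32δ
δ ≥ 16/32 = 1/2.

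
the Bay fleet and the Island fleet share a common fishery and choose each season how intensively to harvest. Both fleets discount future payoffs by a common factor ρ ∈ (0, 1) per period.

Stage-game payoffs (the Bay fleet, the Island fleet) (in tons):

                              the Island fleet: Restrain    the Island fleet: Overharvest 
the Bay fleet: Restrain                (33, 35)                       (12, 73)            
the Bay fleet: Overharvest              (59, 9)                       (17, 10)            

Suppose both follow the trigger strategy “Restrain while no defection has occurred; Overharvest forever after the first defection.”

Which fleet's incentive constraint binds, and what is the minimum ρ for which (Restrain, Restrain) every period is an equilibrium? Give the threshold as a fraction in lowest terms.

the Bay fleet; ρ ≥ 13/21

For the Bay fleet: deviation gain 59−33 = 26, per-period punishment loss 33−17 = 16. IC gives ρ ≥ 26/42 = 13/21.
For the Island fleet: gain 38, loss 25 per period, so ρ ≥ 38/63.
The tighter constraint is the Bay fleet's, so cooperation needs ρ ≥ 13/21.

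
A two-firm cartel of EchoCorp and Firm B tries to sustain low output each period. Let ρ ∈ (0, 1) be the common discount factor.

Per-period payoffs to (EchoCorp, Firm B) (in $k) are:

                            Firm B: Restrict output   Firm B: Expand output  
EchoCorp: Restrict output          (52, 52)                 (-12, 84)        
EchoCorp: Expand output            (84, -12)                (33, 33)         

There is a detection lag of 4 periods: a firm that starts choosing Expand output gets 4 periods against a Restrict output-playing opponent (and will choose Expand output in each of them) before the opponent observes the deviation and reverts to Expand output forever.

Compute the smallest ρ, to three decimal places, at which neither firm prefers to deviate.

A deviator earns 84 for 4 periods, then 33 forever; cooperating earns 52 forever. Multiplying the IC by (1−ρ):
52 ≥ 84(1−ρ^4) + 33ρ^4, so 51·ρ^4 ≥ 32 and ρ^4 ≥ 32/51.
ρ ≥ (32/51)^(1/4) ≈ 0.890.

0.890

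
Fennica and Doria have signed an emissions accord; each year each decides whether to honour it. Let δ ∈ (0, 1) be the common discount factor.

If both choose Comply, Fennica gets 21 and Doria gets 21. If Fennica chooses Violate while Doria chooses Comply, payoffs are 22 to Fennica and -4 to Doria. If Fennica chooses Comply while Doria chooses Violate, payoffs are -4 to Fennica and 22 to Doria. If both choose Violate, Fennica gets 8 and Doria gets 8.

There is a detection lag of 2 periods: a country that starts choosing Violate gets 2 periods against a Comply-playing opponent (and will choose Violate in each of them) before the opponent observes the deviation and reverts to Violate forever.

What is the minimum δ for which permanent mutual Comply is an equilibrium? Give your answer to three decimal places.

A deviator earns 22 for 2 periods, then 8 forever; cooperating earns 21 forever. Multiplying the IC by (1−δ):
21 ≥ 22(1−δ^2) + 8δ^2, so 14·δ^2 ≥ 1 and δ^2 ≥ 1/14.
δ ≥ (1/14)^(1/2) ≈ 0.267.

0.267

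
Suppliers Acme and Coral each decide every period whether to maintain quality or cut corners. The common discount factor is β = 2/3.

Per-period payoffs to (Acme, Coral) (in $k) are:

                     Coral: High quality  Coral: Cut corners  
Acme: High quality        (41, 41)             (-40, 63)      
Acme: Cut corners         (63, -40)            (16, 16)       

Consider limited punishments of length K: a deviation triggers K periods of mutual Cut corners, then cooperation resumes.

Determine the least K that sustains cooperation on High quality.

Need Σ_{k=1}^{K} β^k ≥ (63−41)/(41−16) = 0.8800 at β = 2/3.
At K = 1 the sum is 0.6667 < 0.8800; at K = 2 it is 1.1111 ≥ 0.8800.
So the minimum punishment length is K = 2.

2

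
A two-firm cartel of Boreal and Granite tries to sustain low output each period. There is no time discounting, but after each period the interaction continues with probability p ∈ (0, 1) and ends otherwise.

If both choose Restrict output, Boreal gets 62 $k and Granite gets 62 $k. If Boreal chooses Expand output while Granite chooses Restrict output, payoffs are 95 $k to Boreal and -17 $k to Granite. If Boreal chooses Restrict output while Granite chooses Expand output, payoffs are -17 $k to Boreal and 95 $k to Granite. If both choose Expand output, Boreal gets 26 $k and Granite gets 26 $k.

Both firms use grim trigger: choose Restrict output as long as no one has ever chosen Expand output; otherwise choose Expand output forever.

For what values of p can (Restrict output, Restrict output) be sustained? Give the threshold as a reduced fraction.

Expected cooperation value is 62 + p·62 + p²·62 + … = 62/(1−p); deviation gives 95 + p·26/(1−p).
62 ≥ 95(1−p) + 26p ⇒ 69p ≥ 33 ⇒ p ≥ 33/69 = 11/23.

11/23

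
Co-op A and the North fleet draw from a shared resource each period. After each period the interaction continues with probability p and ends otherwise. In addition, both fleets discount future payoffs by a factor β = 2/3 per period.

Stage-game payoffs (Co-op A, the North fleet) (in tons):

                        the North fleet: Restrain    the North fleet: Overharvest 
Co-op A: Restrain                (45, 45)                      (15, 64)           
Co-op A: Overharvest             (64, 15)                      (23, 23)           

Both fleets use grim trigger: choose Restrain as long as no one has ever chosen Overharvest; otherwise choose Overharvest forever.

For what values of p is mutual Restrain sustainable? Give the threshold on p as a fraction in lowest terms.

57/82

Expected continuation weight on next period's payoff is β·p = 2/3·p, which plays the role of the discount factor.
Cooperation requires 2/3·p ≥ (64−45)/(64−23) = 19/41, hence p ≥ 57/82.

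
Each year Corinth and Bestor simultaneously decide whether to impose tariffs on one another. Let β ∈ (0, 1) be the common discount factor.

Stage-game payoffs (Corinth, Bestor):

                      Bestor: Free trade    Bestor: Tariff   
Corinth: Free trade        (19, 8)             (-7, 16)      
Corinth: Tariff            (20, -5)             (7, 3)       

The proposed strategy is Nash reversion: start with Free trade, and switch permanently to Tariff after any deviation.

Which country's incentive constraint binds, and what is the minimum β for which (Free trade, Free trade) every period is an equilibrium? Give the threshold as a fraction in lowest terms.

Corinth: cooperation gives 19 each period; deviation gives 20 once then 7 forever.
  19/(1−β) ≥ 20 + 7β/(1−β) ⇒ β ≥ 1/13.
Bestor: cooperation gives 8 each period; deviation gives 16 once then 3 forever.
  β ≥ 8/13.
Both must hold, so the binding constraint is Bestor's: β ≥ 8/13.

Bestor; β ≥ 8/13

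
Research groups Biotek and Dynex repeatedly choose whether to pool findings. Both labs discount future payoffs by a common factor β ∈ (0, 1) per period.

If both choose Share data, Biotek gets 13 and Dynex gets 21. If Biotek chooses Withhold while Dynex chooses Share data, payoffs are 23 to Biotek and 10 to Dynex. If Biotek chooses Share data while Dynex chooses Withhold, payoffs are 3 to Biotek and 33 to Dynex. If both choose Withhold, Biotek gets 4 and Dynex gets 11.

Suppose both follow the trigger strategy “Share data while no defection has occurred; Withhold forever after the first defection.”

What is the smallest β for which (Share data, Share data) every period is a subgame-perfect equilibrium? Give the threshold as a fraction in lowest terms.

6/11

For Biotek: deviation gain 23−13 = 10, per-period punishment loss 13−4 = 9. IC gives β ≥ 10/19.
For Dynex: gain 12, loss 10 per period, so β ≥ 12/22 = 6/11.
The tighter constraint is Dynex's, so cooperation needs β ≥ 6/11.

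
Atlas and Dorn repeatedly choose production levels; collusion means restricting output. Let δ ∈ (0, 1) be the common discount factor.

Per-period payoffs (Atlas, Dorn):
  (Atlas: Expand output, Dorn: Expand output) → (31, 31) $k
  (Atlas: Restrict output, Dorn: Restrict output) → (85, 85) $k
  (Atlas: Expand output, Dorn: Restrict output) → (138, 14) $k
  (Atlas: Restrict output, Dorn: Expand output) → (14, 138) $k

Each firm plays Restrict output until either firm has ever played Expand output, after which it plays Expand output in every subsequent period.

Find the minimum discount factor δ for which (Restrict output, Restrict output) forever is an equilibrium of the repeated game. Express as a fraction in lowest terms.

Cooperation forever yields 85 each period: 85/(1−δ).
Deviating yields 138 once, then 31 forever: 138 + 31δ/(1−δ).
No profitable deviation requires 85/(1−δ) ≥ 138 + 31δ/(1−δ).
Multiplying by (1−δ): 85 ≥ 138(1−δ) + 31δ = 138 − 107δ.
So 107δ ≥ 53, i.e. δ ≥ 53/107.

53/107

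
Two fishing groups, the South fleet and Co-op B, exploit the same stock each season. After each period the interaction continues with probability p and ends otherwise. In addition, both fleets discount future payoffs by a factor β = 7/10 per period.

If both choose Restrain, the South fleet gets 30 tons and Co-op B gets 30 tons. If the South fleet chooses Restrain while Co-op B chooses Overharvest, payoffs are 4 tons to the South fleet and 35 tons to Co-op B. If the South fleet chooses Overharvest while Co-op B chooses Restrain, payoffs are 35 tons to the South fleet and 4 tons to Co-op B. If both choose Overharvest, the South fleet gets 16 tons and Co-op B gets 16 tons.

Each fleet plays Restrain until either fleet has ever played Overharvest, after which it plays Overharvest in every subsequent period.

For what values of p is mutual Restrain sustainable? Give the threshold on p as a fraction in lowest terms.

50/133

With continuation probability p and discount β, the effective per-period discount factor is βp.
Grim-trigger IC: βp ≥ (35−30)/(35−16) = 5/19.
So p ≥ (5/19)/(7/10) = 50/133.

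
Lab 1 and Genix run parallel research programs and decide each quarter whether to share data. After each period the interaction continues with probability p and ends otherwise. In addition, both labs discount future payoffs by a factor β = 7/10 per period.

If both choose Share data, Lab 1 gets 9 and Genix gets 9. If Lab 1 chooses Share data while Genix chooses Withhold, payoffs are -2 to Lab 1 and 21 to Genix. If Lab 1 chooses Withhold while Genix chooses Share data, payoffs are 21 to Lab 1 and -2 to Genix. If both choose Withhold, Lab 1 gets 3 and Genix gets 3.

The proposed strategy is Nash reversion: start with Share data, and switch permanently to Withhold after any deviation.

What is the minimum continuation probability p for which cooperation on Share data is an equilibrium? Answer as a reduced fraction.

20/21

With continuation probability p and discount β, the effective per-period discount factor is βp.
Grim-trigger IC: βp ≥ (21−9)/(21−3) = 2/3.
So p ≥ (2/3)/(7/10) = 20/21.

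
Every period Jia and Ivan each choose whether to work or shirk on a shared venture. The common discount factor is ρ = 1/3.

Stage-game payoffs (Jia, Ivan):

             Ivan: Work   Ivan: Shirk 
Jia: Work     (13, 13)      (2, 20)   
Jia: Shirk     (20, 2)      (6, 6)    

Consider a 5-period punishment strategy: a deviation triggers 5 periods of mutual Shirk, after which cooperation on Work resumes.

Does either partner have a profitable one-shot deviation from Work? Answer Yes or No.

Yes

A one-shot deviation gives 20 now, then 6 for 5 periods, then back to 13.
Gain from deviating: (20−13) today; loss: (13−6) in each of the next 5 periods.
No-deviation condition: (13−6)(ρ+…+ρ^5) ≥ 20−13, i.e. ρ+…+ρ^5 ≥ 1.
At ρ = 1/3: ρ+…+ρ^5 = 0.4979 < 1.0000.
So cooperation is not sustainable.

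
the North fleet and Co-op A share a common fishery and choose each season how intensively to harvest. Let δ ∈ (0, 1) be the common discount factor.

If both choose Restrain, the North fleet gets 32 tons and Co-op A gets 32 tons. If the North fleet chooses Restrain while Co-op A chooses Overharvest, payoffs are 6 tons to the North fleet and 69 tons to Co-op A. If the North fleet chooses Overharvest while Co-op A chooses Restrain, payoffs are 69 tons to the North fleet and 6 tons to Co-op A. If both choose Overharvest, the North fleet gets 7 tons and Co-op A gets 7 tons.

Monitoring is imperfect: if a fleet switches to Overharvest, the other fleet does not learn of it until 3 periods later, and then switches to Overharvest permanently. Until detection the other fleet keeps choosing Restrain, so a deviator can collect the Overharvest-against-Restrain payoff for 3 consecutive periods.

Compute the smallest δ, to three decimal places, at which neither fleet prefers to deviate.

A deviator earns 69 for 3 periods, then 7 forever; cooperating earns 32 forever. Multiplying the IC by (1−δ):
32 ≥ 69(1−δ^3) + 7δ^3, so 62·δ^3 ≥ 37 and δ^3 ≥ 37/62.
δ ≥ (37/62)^(1/3) ≈ 0.842.

0.842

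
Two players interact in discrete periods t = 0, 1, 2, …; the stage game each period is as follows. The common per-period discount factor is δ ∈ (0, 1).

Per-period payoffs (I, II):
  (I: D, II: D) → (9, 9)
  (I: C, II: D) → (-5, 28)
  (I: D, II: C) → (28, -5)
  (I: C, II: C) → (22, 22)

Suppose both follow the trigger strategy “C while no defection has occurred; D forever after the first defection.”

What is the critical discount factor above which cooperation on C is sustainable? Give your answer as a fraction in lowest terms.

Cooperation forever yields 22 each period: 22/(1−δ).
Deviating yields 28 once, then 9 forever: 28 + 9δ/(1−δ).
No profitable deviation requires 22/(1−δ) ≥ 28 + 9δ/(1−δ).
Multiplying by (1−δ): 22 ≥ 28(1−δ) + 9δ = 28 − 19δ.
So 19δ ≥ 6, i.e. δ ≥ 6/19.

6/19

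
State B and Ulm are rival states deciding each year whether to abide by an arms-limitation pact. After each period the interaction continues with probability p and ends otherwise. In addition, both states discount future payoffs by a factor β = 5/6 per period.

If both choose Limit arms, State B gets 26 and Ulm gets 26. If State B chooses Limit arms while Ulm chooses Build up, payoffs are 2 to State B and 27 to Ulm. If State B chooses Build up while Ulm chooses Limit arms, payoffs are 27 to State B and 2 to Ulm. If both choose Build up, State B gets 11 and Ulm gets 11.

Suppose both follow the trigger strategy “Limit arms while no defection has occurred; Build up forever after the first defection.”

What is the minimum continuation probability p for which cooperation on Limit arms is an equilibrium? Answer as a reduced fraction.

With continuation probability p and discount β, the effective per-period discount factor is βp.
Grim-trigger IC: βp ≥ (27−26)/(27−11) = 1/16.
So p ≥ (1/16)/(5/6) = 3/40.

3/40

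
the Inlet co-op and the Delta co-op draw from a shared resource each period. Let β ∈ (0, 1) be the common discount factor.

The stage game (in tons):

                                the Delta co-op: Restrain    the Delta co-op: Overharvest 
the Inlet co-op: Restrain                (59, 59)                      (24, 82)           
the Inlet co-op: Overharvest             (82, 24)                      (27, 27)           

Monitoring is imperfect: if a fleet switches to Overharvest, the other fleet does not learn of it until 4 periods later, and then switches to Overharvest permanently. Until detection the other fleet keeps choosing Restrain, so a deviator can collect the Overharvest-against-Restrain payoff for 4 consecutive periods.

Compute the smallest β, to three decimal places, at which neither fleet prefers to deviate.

Deviating for the 4 undetected periods gains 82−59 = 23 per period over cooperation, then loses 59−27 = 32 per period forever once punishment starts.
Gain: 23(1 + β + … + β^3); loss: 32·β^4/(1−β).
No profitable deviation ⇔ 23(1−β^4) ≤ 32·β^4, i.e. β^4 ≥ 23/(23+32) = 23/55.
Hence β ≥ (23/55)^(1/4) ≈ 0.804.

0.804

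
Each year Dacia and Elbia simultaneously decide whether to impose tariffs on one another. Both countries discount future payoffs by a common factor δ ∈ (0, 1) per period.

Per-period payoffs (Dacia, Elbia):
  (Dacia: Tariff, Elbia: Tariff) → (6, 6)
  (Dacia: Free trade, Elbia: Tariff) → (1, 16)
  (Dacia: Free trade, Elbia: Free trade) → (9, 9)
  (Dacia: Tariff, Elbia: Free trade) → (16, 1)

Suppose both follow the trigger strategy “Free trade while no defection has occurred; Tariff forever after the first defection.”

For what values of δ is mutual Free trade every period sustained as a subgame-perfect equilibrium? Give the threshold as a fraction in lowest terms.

9/(1−δ) ≥ 16 + 6δ/(1−δ)
9 ≥ 16 − 10δ
δ ≥ 7/10.

7/10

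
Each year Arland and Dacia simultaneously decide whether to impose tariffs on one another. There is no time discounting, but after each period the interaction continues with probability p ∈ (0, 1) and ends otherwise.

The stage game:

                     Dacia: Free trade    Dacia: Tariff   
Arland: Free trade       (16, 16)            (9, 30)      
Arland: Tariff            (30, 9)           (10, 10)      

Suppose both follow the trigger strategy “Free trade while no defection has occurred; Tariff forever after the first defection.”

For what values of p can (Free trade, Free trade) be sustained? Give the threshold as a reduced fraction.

7/10

Expected cooperation value is 16 + p·16 + p²·16 + … = 16/(1−p); deviation gives 30 + p·10/(1−p).
16 ≥ 30(1−p) + 10p ⇒ 20p ≥ 14 ⇒ p ≥ 14/20 = 7/10.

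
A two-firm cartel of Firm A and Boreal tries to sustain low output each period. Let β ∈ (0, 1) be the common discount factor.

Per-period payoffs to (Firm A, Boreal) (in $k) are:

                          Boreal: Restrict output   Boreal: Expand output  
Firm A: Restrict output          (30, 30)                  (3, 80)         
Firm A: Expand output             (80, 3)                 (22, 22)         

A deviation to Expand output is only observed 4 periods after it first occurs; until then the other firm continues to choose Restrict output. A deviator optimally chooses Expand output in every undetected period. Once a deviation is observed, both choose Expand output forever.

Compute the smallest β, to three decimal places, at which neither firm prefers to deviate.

0.964

The best deviation is to choose Expand output for all 4 undetected periods, earning 80 each, then 22 forever once detected.
Deviation value: 80(1−β^4)/(1−β) + 22β^4/(1−β); cooperation value: 30/(1−β).
IC: 30 ≥ 80(1−β^4) + 22β^4 = 80 − 58β^4.
So β^4 ≥ 50/58 = 25/29, giving β ≥ (25/29)^(1/4) ≈ 0.964.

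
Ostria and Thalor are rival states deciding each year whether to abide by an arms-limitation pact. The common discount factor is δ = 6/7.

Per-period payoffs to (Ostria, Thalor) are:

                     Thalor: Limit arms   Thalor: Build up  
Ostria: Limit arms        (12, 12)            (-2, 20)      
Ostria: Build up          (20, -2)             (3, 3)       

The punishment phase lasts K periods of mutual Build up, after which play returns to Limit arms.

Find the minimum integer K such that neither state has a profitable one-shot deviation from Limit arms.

2

IC: δ(1−δ^K)/(1−δ) ≥ (20−12)/(12−3) = 8/9.
With δ = 6/7: need 1 − δ^K ≥ 8/9·(1−6/7)/(6/7), i.e. δ^K ≤ 0.8519.
Since (6/7)^1 = 0.8571 and (6/7)^2 = 0.7347, the smallest such K is 2.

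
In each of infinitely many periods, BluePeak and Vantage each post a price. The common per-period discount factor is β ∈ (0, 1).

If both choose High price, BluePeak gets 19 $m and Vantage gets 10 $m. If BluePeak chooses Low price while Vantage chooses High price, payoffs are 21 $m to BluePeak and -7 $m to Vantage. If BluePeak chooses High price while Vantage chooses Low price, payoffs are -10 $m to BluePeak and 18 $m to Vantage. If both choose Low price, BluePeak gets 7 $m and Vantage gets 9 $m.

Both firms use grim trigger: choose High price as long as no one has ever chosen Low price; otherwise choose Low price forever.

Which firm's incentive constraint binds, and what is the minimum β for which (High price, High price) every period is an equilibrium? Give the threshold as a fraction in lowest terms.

Vantage; β ≥ 8/9

For BluePeak: deviation gain 21−19 = 2, per-period punishment loss 19−7 = 12. IC gives β ≥ 2/14 = 1/7.
For Vantage: gain 8, loss 1 per period, so β ≥ 8/9.
The tighter constraint is Vantage's, so cooperation needs β ≥ 8/9.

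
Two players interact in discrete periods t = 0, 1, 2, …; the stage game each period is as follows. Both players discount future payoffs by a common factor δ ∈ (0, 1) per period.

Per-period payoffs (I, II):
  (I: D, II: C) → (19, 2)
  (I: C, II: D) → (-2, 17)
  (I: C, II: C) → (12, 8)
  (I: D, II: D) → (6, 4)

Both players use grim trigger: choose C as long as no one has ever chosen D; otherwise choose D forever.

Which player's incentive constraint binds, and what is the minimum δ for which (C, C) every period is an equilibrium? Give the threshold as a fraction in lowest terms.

II; δ ≥ 9/13

I: cooperation gives 12 each period; deviation gives 19 once then 6 forever.
  12/(1−δ) ≥ 19 + 6δ/(1−δ) ⇒ δ ≥ 7/13.
II: cooperation gives 8 each period; deviation gives 17 once then 4 forever.
  δ ≥ 9/13.
Both must hold, so the binding constraint is II's: δ ≥ 9/13.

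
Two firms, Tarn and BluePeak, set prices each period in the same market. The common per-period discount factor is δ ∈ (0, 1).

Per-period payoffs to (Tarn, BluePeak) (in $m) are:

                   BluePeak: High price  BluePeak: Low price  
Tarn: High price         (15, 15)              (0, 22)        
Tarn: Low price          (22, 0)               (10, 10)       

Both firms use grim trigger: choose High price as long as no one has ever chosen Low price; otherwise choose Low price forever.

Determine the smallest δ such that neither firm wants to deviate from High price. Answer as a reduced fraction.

Cooperation forever yields 15 each period: 15/(1−δ).
Deviating yields 22 once, then 10 forever: 22 + 10δ/(1−δ).
No profitable deviation requires 15/(1−δ) ≥ 22 + 10δ/(1−δ).
Multiplying by (1−δ): 15 ≥ 22(1−δ) + 10δ = 22 − 12δ.
So 12δ ≥ 7, i.e. δ ≥ 7/12.

7/12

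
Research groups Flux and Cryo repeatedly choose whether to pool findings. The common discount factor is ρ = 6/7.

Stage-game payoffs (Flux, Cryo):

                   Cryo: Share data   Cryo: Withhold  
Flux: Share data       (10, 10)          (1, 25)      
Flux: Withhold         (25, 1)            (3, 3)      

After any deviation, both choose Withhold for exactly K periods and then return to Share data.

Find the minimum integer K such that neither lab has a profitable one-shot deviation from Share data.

IC: ρ(1−ρ^K)/(1−ρ) ≥ (25−10)/(10−3) = 15/7.
With ρ = 6/7: need 1 − ρ^K ≥ 15/7·(1−6/7)/(6/7), i.e. ρ^K ≤ 0.6429.
Since (6/7)^2 = 0.7347 and (6/7)^3 = 0.6297, the smallest such K is 3.

3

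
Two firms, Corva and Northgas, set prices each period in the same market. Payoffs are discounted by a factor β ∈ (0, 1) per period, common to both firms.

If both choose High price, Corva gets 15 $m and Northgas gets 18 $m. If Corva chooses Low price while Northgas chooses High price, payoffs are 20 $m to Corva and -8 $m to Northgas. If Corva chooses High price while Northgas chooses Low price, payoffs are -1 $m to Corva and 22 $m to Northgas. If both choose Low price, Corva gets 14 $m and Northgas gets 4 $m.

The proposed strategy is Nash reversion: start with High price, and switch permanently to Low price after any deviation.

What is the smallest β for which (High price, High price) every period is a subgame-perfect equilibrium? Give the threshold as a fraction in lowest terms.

Corva's threshold: (20−15)/(20−14) = 5/6.
Northgas's threshold: (22−18)/(22−4) = 2/9.
5/6 > 2/9, so Corva binds and β* = 5/6.

5/6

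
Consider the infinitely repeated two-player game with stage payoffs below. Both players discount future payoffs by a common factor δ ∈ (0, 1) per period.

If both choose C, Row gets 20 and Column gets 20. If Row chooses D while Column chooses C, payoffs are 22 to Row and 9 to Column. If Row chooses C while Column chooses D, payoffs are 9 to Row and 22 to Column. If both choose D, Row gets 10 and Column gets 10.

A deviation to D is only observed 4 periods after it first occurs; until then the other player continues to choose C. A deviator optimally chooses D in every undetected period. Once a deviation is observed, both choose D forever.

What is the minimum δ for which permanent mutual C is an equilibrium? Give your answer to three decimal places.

A deviator earns 22 for 4 periods, then 10 forever; cooperating earns 20 forever. Multiplying the IC by (1−δ):
20 ≥ 22(1−δ^4) + 10δ^4, so 12·δ^4 ≥ 2 and δ^4 ≥ 1/6.
δ ≥ (1/6)^(1/4) ≈ 0.639.

0.639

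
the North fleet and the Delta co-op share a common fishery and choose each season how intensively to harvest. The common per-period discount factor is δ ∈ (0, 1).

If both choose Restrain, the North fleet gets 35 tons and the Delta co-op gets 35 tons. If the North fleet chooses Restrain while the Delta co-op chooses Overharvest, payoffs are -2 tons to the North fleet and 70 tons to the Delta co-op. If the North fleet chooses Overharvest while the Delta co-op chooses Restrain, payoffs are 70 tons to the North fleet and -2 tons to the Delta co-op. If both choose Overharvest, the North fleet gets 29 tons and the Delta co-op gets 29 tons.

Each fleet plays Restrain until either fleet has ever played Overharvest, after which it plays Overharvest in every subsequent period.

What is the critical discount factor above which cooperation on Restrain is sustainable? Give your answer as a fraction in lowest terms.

35/(1−δ) ≥ 70 + 29δ/(1−δ)
35 ≥ 70 − 41δ
δ ≥ 35/41.

35/41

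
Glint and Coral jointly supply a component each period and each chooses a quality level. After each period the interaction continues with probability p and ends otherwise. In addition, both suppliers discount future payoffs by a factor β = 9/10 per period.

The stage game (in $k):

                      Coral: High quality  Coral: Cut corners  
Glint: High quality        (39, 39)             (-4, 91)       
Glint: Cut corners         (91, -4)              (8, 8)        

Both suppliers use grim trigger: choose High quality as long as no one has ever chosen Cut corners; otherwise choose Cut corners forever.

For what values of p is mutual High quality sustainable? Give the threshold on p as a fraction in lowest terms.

520/747

With continuation probability p and discount β, the effective per-period discount factor is βp.
Grim-trigger IC: βp ≥ (91−39)/(91−8) = 52/83.
So p ≥ (52/83)/(9/10) = 520/747.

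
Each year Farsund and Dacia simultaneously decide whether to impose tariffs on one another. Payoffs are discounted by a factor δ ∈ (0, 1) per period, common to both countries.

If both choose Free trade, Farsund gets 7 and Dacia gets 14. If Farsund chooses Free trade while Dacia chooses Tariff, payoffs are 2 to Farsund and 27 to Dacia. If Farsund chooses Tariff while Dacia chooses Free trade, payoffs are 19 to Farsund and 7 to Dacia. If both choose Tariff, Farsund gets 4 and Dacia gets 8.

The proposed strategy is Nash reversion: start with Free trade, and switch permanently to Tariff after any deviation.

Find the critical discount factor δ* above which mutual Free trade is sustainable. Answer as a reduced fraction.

For Farsund: deviation gain 19−7 = 12, per-period punishment loss 7−4 = 3. IC gives δ ≥ 12/15 = 4/5.
For Dacia: gain 13, loss 6 per period, so δ ≥ 13/19.
The tighter constraint is Farsund's, so cooperation needs δ ≥ 4/5.

4/5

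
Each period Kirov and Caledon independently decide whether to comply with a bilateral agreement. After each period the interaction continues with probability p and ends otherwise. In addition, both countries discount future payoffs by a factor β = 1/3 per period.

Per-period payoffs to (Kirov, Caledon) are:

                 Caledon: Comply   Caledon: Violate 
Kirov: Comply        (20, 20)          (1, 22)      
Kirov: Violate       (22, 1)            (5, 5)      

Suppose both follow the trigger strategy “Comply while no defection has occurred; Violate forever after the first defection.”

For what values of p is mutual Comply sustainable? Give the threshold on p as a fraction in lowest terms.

6/17

With continuation probability p and discount β, the effective per-period discount factor is βp.
Grim-trigger IC: βp ≥ (22−20)/(22−5) = 2/17.
So p ≥ (2/17)/(1/3) = 6/17.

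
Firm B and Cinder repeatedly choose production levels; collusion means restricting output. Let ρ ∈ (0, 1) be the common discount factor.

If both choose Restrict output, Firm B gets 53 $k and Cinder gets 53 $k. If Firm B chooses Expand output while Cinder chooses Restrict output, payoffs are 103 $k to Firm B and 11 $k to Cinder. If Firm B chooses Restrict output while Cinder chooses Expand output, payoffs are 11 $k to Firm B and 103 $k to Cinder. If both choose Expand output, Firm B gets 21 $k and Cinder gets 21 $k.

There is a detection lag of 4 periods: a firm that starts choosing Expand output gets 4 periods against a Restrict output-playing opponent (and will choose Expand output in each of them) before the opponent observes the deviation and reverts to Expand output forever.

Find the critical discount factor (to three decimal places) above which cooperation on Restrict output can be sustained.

The best deviation is to choose Expand output for all 4 undetected periods, earning 103 each, then 21 forever once detected.
Deviation value: 103(1−ρ^4)/(1−ρ) + 21ρ^4/(1−ρ); cooperation value: 53/(1−ρ).
IC: 53 ≥ 103(1−ρ^4) + 21ρ^4 = 103 − 82ρ^4.
So ρ^4 ≥ 50/82 = 25/41, giving ρ ≥ (25/41)^(1/4) ≈ 0.884.

0.884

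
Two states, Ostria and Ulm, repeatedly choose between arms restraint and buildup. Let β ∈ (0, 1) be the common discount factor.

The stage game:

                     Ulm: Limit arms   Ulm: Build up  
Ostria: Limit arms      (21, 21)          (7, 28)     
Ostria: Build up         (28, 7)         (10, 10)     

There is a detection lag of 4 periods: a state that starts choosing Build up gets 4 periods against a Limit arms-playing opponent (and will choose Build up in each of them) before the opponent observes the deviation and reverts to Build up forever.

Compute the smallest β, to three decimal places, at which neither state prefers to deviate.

0.790

A deviator earns 28 for 4 periods, then 10 forever; cooperating earns 21 forever. Multiplying the IC by (1−β):
21 ≥ 28(1−β^4) + 10β^4, so 18·β^4 ≥ 7 and β^4 ≥ 7/18.
β ≥ (7/18)^(1/4) ≈ 0.790.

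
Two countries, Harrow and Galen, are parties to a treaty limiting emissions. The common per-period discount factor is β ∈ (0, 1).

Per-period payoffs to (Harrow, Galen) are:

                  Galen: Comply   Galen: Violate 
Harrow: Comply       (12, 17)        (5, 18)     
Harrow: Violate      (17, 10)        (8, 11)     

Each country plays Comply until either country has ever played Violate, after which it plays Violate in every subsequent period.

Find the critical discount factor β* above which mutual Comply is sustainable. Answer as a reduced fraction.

5/9

Harrow's threshold: (17−12)/(17−8) = 5/9.
Galen's threshold: (18−17)/(18−11) = 1/7.
5/9 > 1/7, so Harrow binds and β* = 5/9.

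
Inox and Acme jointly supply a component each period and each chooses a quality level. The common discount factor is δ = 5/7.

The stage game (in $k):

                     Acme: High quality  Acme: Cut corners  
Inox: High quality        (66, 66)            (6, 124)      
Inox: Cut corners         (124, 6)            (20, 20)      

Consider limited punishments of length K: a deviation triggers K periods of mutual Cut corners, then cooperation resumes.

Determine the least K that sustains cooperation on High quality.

3

Need Σ_{k=1}^{K} δ^k ≥ (124−66)/(66−20) = 1.2609 at δ = 5/7.
At K = 2 the sum is 1.2245 < 1.2609; at K = 3 it is 1.5889 ≥ 1.2609.
So the minimum punishment length is K = 3.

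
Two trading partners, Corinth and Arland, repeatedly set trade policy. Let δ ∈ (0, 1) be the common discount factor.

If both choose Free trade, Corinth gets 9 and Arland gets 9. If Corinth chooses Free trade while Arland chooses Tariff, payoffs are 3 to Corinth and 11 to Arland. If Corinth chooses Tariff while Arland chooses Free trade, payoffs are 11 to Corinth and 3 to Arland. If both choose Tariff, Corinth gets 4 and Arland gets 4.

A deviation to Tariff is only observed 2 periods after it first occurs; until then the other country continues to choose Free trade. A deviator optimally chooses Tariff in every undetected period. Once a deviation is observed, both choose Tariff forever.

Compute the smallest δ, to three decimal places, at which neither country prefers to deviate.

A deviator earns 11 for 2 periods, then 4 forever; cooperating earns 9 forever. Multiplying the IC by (1−δ):
9 ≥ 11(1−δ^2) + 4δ^2, so 7·δ^2 ≥ 2 and δ^2 ≥ 2/7.
δ ≥ (2/7)^(1/2) ≈ 0.535.

0.535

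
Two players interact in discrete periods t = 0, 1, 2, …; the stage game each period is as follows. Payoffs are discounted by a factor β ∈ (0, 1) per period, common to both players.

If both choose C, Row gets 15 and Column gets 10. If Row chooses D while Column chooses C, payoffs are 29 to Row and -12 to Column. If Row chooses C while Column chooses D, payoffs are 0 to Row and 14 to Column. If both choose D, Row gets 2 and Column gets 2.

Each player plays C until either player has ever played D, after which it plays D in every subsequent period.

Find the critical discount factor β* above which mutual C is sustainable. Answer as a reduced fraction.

14/27

Row: cooperation gives 15 each period; deviation gives 29 once then 2 forever.
  15/(1−β) ≥ 29 + 2β/(1−β) ⇒ β ≥ 14/27.
Column: cooperation gives 10 each period; deviation gives 14 once then 2 forever.
  β ≥ 4/12 = 1/3.
Both must hold, so the binding constraint is Row's: β ≥ 14/27.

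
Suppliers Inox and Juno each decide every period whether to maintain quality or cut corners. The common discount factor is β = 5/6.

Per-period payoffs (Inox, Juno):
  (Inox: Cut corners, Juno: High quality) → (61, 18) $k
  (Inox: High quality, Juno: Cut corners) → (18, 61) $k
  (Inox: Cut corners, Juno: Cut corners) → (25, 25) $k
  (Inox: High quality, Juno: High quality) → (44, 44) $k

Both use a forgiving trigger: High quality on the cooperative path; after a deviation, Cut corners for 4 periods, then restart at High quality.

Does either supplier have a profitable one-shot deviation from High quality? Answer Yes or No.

No

IC: β+…+β^4 ≥ (61−44)/(44−25) = 17/19.
At β = 5/6: partial sum = 2.5887 ≥ 0.8947. Cooperation sustainable.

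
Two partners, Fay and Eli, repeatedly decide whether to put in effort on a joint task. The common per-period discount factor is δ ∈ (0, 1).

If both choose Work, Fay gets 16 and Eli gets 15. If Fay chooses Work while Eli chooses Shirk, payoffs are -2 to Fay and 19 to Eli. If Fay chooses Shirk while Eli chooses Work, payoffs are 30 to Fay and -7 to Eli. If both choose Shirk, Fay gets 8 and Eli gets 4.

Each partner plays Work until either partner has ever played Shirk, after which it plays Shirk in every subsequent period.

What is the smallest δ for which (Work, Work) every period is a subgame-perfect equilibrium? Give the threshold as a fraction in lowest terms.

7/11

For Fay: deviation gain 30−16 = 14, per-period punishment loss 16−8 = 8. IC gives δ ≥ 14/22 = 7/11.
For Eli: gain 4, loss 11 per period, so δ ≥ 4/15.
The tighter constraint is Fay's, so cooperation needs δ ≥ 7/11.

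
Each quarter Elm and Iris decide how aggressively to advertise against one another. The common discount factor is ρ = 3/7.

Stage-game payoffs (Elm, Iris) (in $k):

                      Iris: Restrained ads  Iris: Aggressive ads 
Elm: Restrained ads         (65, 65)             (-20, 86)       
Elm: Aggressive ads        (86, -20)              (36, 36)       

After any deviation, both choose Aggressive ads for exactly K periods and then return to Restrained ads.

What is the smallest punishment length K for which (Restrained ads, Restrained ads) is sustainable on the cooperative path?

IC: ρ(1−ρ^K)/(1−ρ) ≥ (86−65)/(65−36) = 21/29.
With ρ = 3/7: need 1 − ρ^K ≥ 21/29·(1−3/7)/(3/7), i.e. ρ^K ≤ 0.0345.
Since (3/7)^3 = 0.0787 and (3/7)^4 = 0.0337, the smallest such K is 4.

4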